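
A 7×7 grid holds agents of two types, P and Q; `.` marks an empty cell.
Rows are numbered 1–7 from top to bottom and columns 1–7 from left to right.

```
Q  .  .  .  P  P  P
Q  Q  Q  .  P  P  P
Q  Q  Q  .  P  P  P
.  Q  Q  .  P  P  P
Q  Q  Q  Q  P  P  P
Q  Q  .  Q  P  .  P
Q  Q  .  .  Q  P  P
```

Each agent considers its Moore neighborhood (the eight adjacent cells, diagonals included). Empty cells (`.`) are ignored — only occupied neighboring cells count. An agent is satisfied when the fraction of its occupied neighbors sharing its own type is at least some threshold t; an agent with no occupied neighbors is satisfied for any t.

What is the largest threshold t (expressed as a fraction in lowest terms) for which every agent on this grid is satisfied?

1/3

Row 1: (1,1)Q 2/2 · (1,5)P 3/3 · (1,6)P 5/5 · (1,7)P 3/3
Row 2: (2,1)Q 4/4 · (2,2)Q 6/6 · (2,3)Q 3/3 · (2,5)P 5/5 · (2,6)P 8/8 · (2,7)P 5/5
Row 3: (3,1)Q 4/4 · (3,2)Q 7/7 · (3,3)Q 5/5 · (3,5)P 5/5 · (3,6)P 8/8 · (3,7)P 5/5
Row 4: (4,2)Q 7/7 · (4,3)Q 6/6 · (4,5)P 5/6 · (4,6)P 8/8 · (4,7)P 5/5
Row 5: (5,1)Q 4/4 · (5,2)Q 6/6 · (5,3)Q 6/6 · (5,4)Q 3/6 · (5,5)P 4/6 · (5,6)P 7/7 · (5,7)P 4/4
Row 6: (6,1)Q 5/5 · (6,2)Q 6/6 · (6,4)Q 3/5 · (6,5)P 3/6 · (6,7)P 4/4
Row 7: (7,1)Q 3/3 · (7,2)Q 3/3 · (7,5)Q 1/3 · (7,6)P 3/4 · (7,7)P 2/2
The smallest same-type fraction is 1/3 at (7,5), which reduces to 1/3. Any threshold above that leaves this agent unsatisfied.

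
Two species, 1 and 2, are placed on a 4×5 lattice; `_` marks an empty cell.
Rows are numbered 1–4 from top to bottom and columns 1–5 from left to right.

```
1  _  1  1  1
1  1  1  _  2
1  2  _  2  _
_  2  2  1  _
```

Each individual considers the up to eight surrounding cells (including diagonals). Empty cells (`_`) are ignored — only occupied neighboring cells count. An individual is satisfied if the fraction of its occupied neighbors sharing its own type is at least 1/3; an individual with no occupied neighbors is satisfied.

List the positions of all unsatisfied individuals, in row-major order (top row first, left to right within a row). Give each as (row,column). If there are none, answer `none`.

(4,4)

Row 1: (1,1)1 2/2 satisfied · (1,3)1 3/3 satisfied · (1,4)1 3/4 satisfied · (1,5)1 1/2 satisfied
Row 2: (2,1)1 3/4 satisfied · (2,2)1 5/6 satisfied · (2,3)1 3/5 satisfied · (2,5)2 1/3 satisfied
Row 3: (3,1)1 2/4 satisfied · (3,2)2 2/6 satisfied · (3,4)2 2/4 satisfied
Row 4: (4,2)2 2/3 satisfied · (4,3)2 3/4 satisfied · (4,4)1 0/2 not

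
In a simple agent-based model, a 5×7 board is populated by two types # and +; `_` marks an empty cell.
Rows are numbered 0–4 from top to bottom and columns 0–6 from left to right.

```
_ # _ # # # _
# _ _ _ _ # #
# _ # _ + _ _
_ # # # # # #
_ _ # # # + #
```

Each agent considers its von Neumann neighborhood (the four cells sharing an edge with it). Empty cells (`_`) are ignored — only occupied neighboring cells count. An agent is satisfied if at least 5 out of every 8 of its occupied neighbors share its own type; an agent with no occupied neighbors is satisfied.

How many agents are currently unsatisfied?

3

Row 0: (0,1)# 0/0 satisfied · (0,3)# 1/1 satisfied · (0,4)# 2/2 satisfied · (0,5)# 2/2 satisfied
Row 1: (1,0)# 1/1 satisfied · (1,5)# 2/2 satisfied · (1,6)# 1/1 satisfied
Row 2: (2,0)# 1/1 satisfied · (2,2)# 1/1 satisfied · (2,4)+ 0/1 not
Row 3: (3,1)# 1/1 satisfied · (3,2)# 4/4 satisfied · (3,3)# 3/3 satisfied · (3,4)# 3/4 satisfied · (3,5)# 2/3 satisfied · (3,6)# 2/2 satisfied
Row 4: (4,2)# 2/2 satisfied · (4,3)# 3/3 satisfied · (4,4)# 2/3 satisfied · (4,5)+ 0/3 not · (4,6)# 1/2 not
Unsatisfied: (2,4), (4,5), (4,6) — 3 in total.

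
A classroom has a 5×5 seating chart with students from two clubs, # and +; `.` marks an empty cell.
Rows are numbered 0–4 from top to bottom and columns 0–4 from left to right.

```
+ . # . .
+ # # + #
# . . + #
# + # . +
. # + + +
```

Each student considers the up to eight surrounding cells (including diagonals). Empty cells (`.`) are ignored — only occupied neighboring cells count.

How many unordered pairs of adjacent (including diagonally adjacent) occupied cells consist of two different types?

19

Scan each occupied cell's neighbors to the right and below (and the two forward diagonals) so each pair is counted once.
Row 0: +(0,0)–+(1,0)= +(0,0)–#(1,1)≠ #(0,2)–#(1,2)= #(0,2)–+(1,3)≠ #(0,2)–#(1,1)=  → 2/5 unlike.
Row 1: +(1,0)–#(1,1)≠ +(1,0)–#(2,0)≠ #(1,1)–#(1,2)= #(1,1)–#(2,0)= #(1,2)–+(1,3)≠ #(1,2)–+(2,3)≠ +(1,3)–#(1,4)≠ +(1,3)–+(2,3)= +(1,3)–#(2,4)≠ #(1,4)–#(2,4)= #(1,4)–+(2,3)≠  → 7/11 unlike.
Row 2: #(2,0)–#(3,0)= #(2,0)–+(3,1)≠ +(2,3)–#(2,4)≠ +(2,3)–+(3,4)= +(2,3)–#(3,2)≠ #(2,4)–+(3,4)≠  → 4/6 unlike.
Row 3: #(3,0)–+(3,1)≠ #(3,0)–#(4,1)= +(3,1)–#(3,2)≠ +(3,1)–#(4,1)≠ +(3,1)–+(4,2)= #(3,2)–+(4,2)≠ #(3,2)–+(4,3)≠ #(3,2)–#(4,1)= +(3,4)–+(4,4)= +(3,4)–+(4,3)=  → 5/10 unlike.
Row 4: #(4,1)–+(4,2)≠ +(4,2)–+(4,3)= +(4,3)–+(4,4)=  → 1/3 unlike.
Total adjacent occupied pairs: 35; unlike-type pairs: 19.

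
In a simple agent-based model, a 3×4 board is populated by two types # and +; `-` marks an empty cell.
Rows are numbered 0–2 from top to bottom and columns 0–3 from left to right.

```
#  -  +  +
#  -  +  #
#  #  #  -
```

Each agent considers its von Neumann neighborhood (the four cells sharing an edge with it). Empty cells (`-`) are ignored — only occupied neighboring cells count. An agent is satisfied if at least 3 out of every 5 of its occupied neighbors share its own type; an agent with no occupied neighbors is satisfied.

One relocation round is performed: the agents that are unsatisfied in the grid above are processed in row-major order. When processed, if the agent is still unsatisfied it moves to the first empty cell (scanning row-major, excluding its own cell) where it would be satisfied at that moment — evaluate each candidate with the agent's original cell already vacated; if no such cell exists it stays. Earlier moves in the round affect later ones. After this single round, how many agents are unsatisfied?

1

Initially unsatisfied (in order): (0,3), (1,2), (1,3), (2,2).
  (0,3): no empty cell satisfies it; stays.
  (1,2): no empty cell satisfies it; stays.
  (1,3) → (1,1).
  (2,2) → (0,1).
Resulting grid:
# # + +
# # + -
# # - -
Unsatisfied now: (1,2).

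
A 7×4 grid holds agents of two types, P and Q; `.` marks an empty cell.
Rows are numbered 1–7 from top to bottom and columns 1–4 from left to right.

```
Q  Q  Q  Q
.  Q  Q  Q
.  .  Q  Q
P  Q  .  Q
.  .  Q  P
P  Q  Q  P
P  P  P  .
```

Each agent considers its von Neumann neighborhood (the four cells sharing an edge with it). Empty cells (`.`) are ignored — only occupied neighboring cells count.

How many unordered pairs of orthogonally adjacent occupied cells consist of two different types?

Scan each occupied cell's neighbors to the right and below so each pair is counted once.
From row 1: 0 unlike of 6 pairs (running 0/6).
From row 2: 0 unlike of 4 pairs (running 0/10).
From row 3: 0 unlike of 2 pairs (running 0/12).
From row 4: 2 unlike of 2 pairs (running 2/14).
From row 5: 1 unlike of 3 pairs (running 3/17).
From row 6: 4 unlike of 6 pairs (running 7/23).
From row 7: 0 unlike of 2 pairs (running 7/25).
Total adjacent occupied pairs: 25; unlike-type pairs: 7.

7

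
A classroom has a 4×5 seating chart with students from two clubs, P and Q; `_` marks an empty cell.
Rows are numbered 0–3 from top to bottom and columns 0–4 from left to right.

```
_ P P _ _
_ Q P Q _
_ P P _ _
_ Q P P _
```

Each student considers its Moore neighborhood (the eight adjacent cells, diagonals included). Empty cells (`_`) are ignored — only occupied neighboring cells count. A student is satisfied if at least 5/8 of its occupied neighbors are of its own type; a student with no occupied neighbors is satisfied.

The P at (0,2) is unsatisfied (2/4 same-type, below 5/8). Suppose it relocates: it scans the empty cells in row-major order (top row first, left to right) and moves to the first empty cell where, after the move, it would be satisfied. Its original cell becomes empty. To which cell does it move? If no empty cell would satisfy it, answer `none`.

(1,0)

Vacating (0,2). Empty cells in order:
  (0,0): 1/2 same-type → still unsatisfied.
  (0,3): 1/2 same-type → still unsatisfied.
  (0,4): 0/1 same-type → still unsatisfied.
  (1,0): 2/3 same-type → satisfied — stop here.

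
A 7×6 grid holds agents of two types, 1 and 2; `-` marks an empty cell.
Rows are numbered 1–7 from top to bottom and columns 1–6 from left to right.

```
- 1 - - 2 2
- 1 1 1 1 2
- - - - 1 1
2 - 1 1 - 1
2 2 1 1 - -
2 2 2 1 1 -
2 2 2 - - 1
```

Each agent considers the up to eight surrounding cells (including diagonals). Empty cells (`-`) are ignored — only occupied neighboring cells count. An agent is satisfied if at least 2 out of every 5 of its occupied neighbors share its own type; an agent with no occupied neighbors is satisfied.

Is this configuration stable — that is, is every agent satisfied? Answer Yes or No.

(1,2)1 2/2 ok
(1,5)2 2/4 ok
(1,6)2 2/3 ok
(2,2)1 2/2 ok
(2,3)1 3/3 ok
(2,4)1 3/4 ok
(2,5)1 3/6 ok
(2,6)2 2/5 ok
(3,5)1 5/6 ok
(3,6)1 3/4 ok
(4,1)2 2/2 ok
(4,3)1 3/4 ok
(4,4)1 4/4 ok
(4,6)1 2/2 ok
(5,1)2 4/4 ok
(5,2)2 5/7 ok
(5,3)1 4/7 ok
(5,4)1 5/6 ok
(6,1)2 5/5 ok
(6,2)2 7/8 ok
(6,3)2 4/7 ok
(6,4)1 3/5 ok
(6,5)1 3/3 ok
(7,1)2 3/3 ok
(7,2)2 5/5 ok
(7,3)2 3/4 ok
(7,6)1 1/1 ok
All meet the threshold, so the configuration is stable.

Yes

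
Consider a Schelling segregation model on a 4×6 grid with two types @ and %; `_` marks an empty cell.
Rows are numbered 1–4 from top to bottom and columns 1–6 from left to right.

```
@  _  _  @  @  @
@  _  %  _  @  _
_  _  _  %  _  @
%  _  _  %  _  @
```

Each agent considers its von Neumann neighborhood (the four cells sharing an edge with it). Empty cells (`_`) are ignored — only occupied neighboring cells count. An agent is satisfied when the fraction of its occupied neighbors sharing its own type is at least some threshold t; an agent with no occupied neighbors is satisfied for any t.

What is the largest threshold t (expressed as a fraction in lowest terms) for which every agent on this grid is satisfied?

1/1

(1,1)@ 1/1
(1,4)@ 1/1
(1,5)@ 3/3
(1,6)@ 1/1
(2,1)@ 1/1
(2,3)% — no occupied neighbors
(2,5)@ 1/1
(3,4)% 1/1
(3,6)@ 1/1
(4,1)% — no occupied neighbors
(4,4)% 1/1
(4,6)@ 1/1
The smallest same-type fraction is 1/1 at (1,1), which reduces to 1/1. Any threshold above that leaves this agent unsatisfied.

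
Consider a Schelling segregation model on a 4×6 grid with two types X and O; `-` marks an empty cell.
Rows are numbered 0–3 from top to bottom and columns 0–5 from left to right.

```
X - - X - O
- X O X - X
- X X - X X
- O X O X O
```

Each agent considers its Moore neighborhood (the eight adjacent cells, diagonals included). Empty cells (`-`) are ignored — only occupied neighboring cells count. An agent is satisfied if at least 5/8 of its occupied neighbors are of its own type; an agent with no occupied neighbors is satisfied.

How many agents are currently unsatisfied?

10

Row 0: (0,0)X 1/1 ✓ · (0,3)X 1/2 ✗ · (0,5)O 0/1 ✗
Row 1: (1,1)X 3/4 ✓ · (1,2)O 0/5 ✗ · (1,3)X 3/4 ✓ · (1,5)X 2/3 ✓
Row 2: (2,1)X 3/5 ✗ · (2,2)X 4/7 ✗ · (2,4)X 4/6 ✓ · (2,5)X 3/4 ✓
Row 3: (3,1)O 0/3 ✗ · (3,2)X 2/4 ✗ · (3,3)O 0/4 ✗ · (3,4)X 2/4 ✗ · (3,5)O 0/3 ✗
Unsatisfied: (0,3), (0,5), (1,2), (2,1), (2,2), (3,1), (3,2), (3,3), (3,4), (3,5) — 10 in total.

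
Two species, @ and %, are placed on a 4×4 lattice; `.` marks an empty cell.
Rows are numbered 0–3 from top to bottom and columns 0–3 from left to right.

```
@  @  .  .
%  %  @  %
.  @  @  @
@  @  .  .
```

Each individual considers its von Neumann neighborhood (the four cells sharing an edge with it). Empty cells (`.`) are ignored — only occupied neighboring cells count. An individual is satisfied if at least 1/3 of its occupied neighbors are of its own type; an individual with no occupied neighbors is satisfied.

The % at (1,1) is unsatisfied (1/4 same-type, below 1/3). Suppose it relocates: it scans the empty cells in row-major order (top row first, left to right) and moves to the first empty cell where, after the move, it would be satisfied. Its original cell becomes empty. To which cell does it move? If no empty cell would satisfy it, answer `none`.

Vacating (1,1). Empty cells in order:
  (0,2): 0/2 same-type → still unsatisfied.
  (0,3): 1/1 same-type → satisfied — stop here.

(0,3)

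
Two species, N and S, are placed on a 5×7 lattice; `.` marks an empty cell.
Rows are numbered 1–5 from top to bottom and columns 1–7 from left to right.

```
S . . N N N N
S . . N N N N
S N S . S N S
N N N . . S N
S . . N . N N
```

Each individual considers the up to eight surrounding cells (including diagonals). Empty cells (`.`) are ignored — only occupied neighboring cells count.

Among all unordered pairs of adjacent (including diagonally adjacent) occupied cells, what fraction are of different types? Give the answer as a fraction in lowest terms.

2/5

Scan each occupied cell's neighbors to the right and below (and the two forward diagonals) so each pair is counted once.
From row 1: 0 unlike of 14 pairs (running 0/14).
From row 2: 7 unlike of 14 pairs (running 7/28).
From row 3: 10 unlike of 16 pairs (running 17/44).
From row 4: 5 unlike of 10 pairs (running 22/54).
From row 5: 0 unlike of 1 pairs (running 22/55).
Total adjacent occupied pairs: 55; unlike-type pairs: 22.
22/55 reduces to 2/5.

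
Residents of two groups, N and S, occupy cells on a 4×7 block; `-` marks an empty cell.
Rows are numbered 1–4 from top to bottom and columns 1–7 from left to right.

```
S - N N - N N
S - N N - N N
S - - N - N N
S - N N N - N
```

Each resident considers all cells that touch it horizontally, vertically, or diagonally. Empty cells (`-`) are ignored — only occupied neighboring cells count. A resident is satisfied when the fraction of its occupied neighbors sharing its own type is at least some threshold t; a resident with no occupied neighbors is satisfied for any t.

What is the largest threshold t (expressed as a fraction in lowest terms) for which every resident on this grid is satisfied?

Row 1: (1,1)S 1/1 · (1,3)N 3/3 · (1,4)N 3/3 · (1,6)N 3/3 · (1,7)N 3/3
Row 2: (2,1)S 2/2 · (2,3)N 4/4 · (2,4)N 4/4 · (2,6)N 5/5 · (2,7)N 5/5
Row 3: (3,1)S 2/2 · (3,4)N 5/5 · (3,6)N 5/5 · (3,7)N 4/4
Row 4: (4,1)S 1/1 · (4,3)N 2/2 · (4,4)N 3/3 · (4,5)N 3/3 · (4,7)N 2/2
The smallest same-type fraction is 1/1 at (1,1), which reduces to 1/1. Any threshold above that leaves this resident unsatisfied.

1/1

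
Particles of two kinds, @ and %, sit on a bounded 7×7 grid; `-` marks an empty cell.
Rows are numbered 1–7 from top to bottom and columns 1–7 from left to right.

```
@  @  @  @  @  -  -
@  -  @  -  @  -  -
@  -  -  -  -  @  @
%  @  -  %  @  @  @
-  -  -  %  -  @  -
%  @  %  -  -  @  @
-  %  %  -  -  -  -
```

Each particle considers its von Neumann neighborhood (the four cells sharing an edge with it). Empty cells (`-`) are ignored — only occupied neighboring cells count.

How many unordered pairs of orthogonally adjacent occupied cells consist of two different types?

Scan each occupied cell's neighbors to the right and below so each pair is counted once.
From row 1: 0 unlike of 7 pairs (running 0/7).
From row 2: 0 unlike of 1 pairs (running 0/8).
From row 3: 1 unlike of 4 pairs (running 1/12).
From row 4: 2 unlike of 6 pairs (running 3/18).
From row 5: 0 unlike of 1 pairs (running 3/19).
From row 6: 3 unlike of 5 pairs (running 6/24).
From row 7: 0 unlike of 1 pairs (running 6/25).
Total adjacent occupied pairs: 25; unlike-type pairs: 6.

6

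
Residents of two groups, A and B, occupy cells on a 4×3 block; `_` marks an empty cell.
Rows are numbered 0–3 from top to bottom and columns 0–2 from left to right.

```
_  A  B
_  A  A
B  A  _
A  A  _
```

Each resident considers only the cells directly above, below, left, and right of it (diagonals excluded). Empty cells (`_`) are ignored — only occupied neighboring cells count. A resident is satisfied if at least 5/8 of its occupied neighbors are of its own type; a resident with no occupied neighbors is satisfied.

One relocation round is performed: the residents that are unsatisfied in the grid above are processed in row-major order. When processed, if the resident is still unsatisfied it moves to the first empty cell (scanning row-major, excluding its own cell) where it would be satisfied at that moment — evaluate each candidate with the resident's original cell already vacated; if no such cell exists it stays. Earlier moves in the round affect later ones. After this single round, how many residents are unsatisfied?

2

Initially unsatisfied (in order): (0,1), (0,2), (1,2), (2,0), (3,0).
  (0,1) → (0,0).
  (0,2): no empty cell satisfies it; stays.
  (1,2) → (0,1).
  (2,0): no empty cell satisfies it; stays.
  (3,0) → (1,0).
Resulting grid:
A A B
A A _
B A _
_ A _
Unsatisfied now: (0,2), (2,0).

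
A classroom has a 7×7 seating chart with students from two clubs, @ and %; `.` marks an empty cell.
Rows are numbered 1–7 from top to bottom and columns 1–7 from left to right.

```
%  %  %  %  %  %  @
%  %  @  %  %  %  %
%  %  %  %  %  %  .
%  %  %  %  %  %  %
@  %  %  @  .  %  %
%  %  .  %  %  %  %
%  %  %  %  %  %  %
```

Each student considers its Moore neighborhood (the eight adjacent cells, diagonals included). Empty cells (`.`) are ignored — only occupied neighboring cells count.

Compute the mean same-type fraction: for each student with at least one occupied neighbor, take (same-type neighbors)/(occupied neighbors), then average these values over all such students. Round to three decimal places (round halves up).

Row 1: (1,1)% 3/3 · (1,2)% 4/5 · (1,3)% 4/5 · (1,4)% 4/5 · (1,5)% 5/5 · (1,6)% 4/5 · (1,7)@ 0/3
Row 2: (2,1)% 5/5 · (2,2)% 7/8 · (2,3)@ 0/8 · (2,4)% 7/8 · (2,5)% 8/8 · (2,6)% 6/7 · (2,7)% 3/4
Row 3: (3,1)% 5/5 · (3,2)% 7/8 · (3,3)% 7/8 · (3,4)% 7/8 · (3,5)% 8/8 · (3,6)% 7/7
Row 4: (4,1)% 4/5 · (4,2)% 7/8 · (4,3)% 7/8 · (4,4)% 6/7 · (4,5)% 6/7 · (4,6)% 6/6 · (4,7)% 4/4
Row 5: (5,1)@ 0/5 · (5,2)% 6/7 · (5,3)% 6/7 · (5,4)@ 0/6 · (5,6)% 7/7 · (5,7)% 5/5
Row 6: (6,1)% 4/5 · (6,2)% 6/7 · (6,4)% 5/6 · (6,5)% 6/7 · (6,6)% 7/7 · (6,7)% 5/5
Row 7: (7,1)% 3/3 · (7,2)% 4/4 · (7,3)% 4/4 · (7,4)% 4/4 · (7,5)% 5/5 · (7,6)% 5/5 · (7,7)% 3/3
Sum over 46 students: 3/3 + 4/5 + 4/5 + 4/5 + 5/5 + 4/5 + 0/3 + 5/5 + 7/8 + 0/8 + 7/8 + 8/8 + 6/7 + 3/4 + 5/5 + 7/8 + 7/8 + 7/8 + 8/8 + 7/7 + 4/5 + 7/8 + 7/8 + 6/7 + 6/7 + 6/6 + 4/4 + 0/5 + 6/7 + 6/7 + 0/6 + 7/7 + 5/5 + 4/5 + 6/7 + 5/6 + 6/7 + 7/7 + 5/5 + 3/3 + 4/4 + 4/4 + 4/4 + 5/5 + 5/5 + 3/3 = 4621/120; mean = 4621/120 ÷ 46 = 4621/5520 = 0.837137… → 0.837.

0.837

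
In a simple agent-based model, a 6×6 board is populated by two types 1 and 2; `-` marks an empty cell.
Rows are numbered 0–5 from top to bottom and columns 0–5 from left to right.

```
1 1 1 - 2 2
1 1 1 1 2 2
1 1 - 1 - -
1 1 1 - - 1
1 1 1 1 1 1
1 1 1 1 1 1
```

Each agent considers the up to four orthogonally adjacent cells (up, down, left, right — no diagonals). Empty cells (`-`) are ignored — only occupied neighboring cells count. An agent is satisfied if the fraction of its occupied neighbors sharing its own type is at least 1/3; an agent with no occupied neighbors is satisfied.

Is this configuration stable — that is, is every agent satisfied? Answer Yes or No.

Row 0: (0,0)1 2/2 satisfied · (0,1)1 3/3 satisfied · (0,2)1 2/2 satisfied · (0,4)2 2/2 satisfied · (0,5)2 2/2 satisfied
Row 1: (1,0)1 3/3 satisfied · (1,1)1 4/4 satisfied · (1,2)1 3/3 satisfied · (1,3)1 2/3 satisfied · (1,4)2 2/3 satisfied · (1,5)2 2/2 satisfied
Row 2: (2,0)1 3/3 satisfied · (2,1)1 3/3 satisfied · (2,3)1 1/1 satisfied
Row 3: (3,0)1 3/3 satisfied · (3,1)1 4/4 satisfied · (3,2)1 2/2 satisfied · (3,5)1 1/1 satisfied
Row 4: (4,0)1 3/3 satisfied · (4,1)1 4/4 satisfied · (4,2)1 4/4 satisfied · (4,3)1 3/3 satisfied · (4,4)1 3/3 satisfied · (4,5)1 3/3 satisfied
Row 5: (5,0)1 2/2 satisfied · (5,1)1 3/3 satisfied · (5,2)1 3/3 satisfied · (5,3)1 3/3 satisfied · (5,4)1 3/3 satisfied · (5,5)1 2/2 satisfied
All meet the threshold, so the configuration is stable.

Yes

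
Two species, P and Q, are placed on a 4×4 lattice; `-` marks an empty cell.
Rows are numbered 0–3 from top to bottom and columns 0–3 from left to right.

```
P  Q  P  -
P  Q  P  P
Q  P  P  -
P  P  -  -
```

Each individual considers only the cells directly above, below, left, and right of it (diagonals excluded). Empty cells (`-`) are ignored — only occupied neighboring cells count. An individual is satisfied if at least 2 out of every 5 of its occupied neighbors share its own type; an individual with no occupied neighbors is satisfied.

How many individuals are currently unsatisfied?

(0,0)P 1/2 ok
(0,1)Q 1/3 unhappy
(0,2)P 1/2 ok
(1,0)P 1/3 unhappy
(1,1)Q 1/4 unhappy
(1,2)P 3/4 ok
(1,3)P 1/1 ok
(2,0)Q 0/3 unhappy
(2,1)P 2/4 ok
(2,2)P 2/2 ok
(3,0)P 1/2 ok
(3,1)P 2/2 ok
Unsatisfied: (0,1), (1,0), (1,1), (2,0) — 4 in total.

4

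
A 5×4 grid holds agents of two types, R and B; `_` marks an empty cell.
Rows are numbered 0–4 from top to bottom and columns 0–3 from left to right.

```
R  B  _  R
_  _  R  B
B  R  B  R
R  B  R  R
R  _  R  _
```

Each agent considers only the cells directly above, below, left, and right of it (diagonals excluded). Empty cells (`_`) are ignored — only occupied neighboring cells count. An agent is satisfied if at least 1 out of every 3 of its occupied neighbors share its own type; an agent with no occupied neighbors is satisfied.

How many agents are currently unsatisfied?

Row 0: (0,0)R 0/1 unhappy · (0,1)B 0/1 unhappy · (0,3)R 0/1 unhappy
Row 1: (1,2)R 0/2 unhappy · (1,3)B 0/3 unhappy
Row 2: (2,0)B 0/2 unhappy · (2,1)R 0/3 unhappy · (2,2)B 0/4 unhappy · (2,3)R 1/3 ok
Row 3: (3,0)R 1/3 ok · (3,1)B 0/3 unhappy · (3,2)R 2/4 ok · (3,3)R 2/2 ok
Row 4: (4,0)R 1/1 ok · (4,2)R 1/1 ok
Unsatisfied: (0,0), (0,1), (0,3), (1,2), (1,3), (2,0), (2,1), (2,2), (3,1) — 9 in total.

9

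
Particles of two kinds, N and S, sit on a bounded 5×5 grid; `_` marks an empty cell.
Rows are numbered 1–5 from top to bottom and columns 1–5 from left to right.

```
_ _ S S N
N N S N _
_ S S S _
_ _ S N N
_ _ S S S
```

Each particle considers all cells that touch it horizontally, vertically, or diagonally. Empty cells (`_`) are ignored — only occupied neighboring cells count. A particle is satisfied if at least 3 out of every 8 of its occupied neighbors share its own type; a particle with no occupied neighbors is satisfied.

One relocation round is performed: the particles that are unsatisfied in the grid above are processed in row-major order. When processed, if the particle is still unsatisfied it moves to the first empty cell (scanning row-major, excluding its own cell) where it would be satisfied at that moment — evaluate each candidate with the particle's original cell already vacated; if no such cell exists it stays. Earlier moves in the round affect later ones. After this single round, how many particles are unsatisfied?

1

Initially unsatisfied (in order): (2,2), (2,4), (4,4), (4,5), (5,5).
  (2,2) → (1,1).
  (2,4) → (1,2).
  (4,4) → (2,2).
  (4,5) → (3,1).
  (5,5): now satisfied by earlier moves; stays.
Resulting grid:
N N S S N
N N S _ _
N S S S _
_ _ S _ _
_ _ S S S
Unsatisfied now: (1,5).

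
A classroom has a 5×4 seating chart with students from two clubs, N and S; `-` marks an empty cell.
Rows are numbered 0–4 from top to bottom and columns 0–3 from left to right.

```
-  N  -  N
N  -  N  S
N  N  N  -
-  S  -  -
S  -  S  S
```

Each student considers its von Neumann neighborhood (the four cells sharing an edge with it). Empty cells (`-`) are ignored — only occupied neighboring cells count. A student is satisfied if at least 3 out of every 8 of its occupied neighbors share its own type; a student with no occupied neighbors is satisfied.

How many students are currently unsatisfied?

3

(0,1)N 0/0 satisfied
(0,3)N 0/1 not
(1,0)N 1/1 satisfied
(1,2)N 1/2 satisfied
(1,3)S 0/2 not
(2,0)N 2/2 satisfied
(2,1)N 2/3 satisfied
(2,2)N 2/2 satisfied
(3,1)S 0/1 not
(4,0)S 0/0 satisfied
(4,2)S 1/1 satisfied
(4,3)S 1/1 satisfied
Unsatisfied: (0,3), (1,3), (3,1) — 3 in total.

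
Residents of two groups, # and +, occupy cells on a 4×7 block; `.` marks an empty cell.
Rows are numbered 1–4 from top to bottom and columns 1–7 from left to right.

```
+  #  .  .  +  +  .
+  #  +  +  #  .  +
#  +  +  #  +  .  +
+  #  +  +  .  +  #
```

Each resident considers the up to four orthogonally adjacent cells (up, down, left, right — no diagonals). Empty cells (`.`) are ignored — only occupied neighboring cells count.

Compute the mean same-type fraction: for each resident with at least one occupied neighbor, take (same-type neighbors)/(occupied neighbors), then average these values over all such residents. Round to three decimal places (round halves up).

Row 1: (1,1)+ 1/2 · (1,2)# 1/2 · (1,5)+ 1/2 · (1,6)+ 1/1
Row 2: (2,1)+ 1/3 · (2,2)# 1/4 · (2,3)+ 2/3 · (2,4)+ 1/3 · (2,5)# 0/3 · (2,7)+ 1/1
Row 3: (3,1)# 0/3 · (3,2)+ 1/4 · (3,3)+ 3/4 · (3,4)# 0/4 · (3,5)+ 0/2 · (3,7)+ 1/2
Row 4: (4,1)+ 0/2 · (4,2)# 0/3 · (4,3)+ 2/3 · (4,4)+ 1/2 · (4,6)+ 0/1 · (4,7)# 0/2
Sum over 22 residents: 1/2 + 1/2 + 1/2 + 1/1 + 1/3 + 1/4 + 2/3 + 1/3 + 0/3 + 1/1 + 0/3 + 1/4 + 3/4 + 0/4 + 0/2 + 1/2 + 0/2 + 0/3 + 2/3 + 1/2 + 0/1 + 0/2 = 31/4; mean = 31/4 ÷ 22 = 31/88 = 0.352272… → 0.352.

0.352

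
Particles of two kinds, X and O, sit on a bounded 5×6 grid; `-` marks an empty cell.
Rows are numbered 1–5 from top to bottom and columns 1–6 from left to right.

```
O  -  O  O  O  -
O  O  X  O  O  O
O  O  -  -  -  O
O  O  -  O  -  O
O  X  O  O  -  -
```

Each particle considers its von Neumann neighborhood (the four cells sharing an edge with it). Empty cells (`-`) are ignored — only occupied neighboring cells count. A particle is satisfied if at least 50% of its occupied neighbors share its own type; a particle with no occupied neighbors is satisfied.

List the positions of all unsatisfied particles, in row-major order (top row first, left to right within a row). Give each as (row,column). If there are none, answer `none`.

(1,1)O 1/1 ok
(1,3)O 1/2 ok
(1,4)O 3/3 ok
(1,5)O 2/2 ok
(2,1)O 3/3 ok
(2,2)O 2/3 ok
(2,3)X 0/3 unhappy
(2,4)O 2/3 ok
(2,5)O 3/3 ok
(2,6)O 2/2 ok
(3,1)O 3/3 ok
(3,2)O 3/3 ok
(3,6)O 2/2 ok
(4,1)O 3/3 ok
(4,2)O 2/3 ok
(4,4)O 1/1 ok
(4,6)O 1/1 ok
(5,1)O 1/2 ok
(5,2)X 0/3 unhappy
(5,3)O 1/2 ok
(5,4)O 2/2 ok

(2,3), (5,2)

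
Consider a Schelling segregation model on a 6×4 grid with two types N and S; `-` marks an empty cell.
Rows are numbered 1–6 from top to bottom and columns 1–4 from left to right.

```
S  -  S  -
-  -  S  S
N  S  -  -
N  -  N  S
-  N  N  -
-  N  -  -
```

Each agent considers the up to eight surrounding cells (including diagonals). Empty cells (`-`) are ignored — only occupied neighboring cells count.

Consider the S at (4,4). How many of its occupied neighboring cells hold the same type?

Occupied neighbors of (4,4): (4,3)=N, (5,3)=N.
Same type (S): 0 of 2.

0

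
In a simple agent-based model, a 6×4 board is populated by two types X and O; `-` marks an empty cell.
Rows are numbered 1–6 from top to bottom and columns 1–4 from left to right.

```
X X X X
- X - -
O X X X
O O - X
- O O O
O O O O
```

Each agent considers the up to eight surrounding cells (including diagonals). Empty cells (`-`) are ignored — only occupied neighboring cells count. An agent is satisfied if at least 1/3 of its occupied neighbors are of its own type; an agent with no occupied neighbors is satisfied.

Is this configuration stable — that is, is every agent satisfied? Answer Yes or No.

Yes

(1,1)X 2/2 ok
(1,2)X 3/3 ok
(1,3)X 3/3 ok
(1,4)X 1/1 ok
(2,2)X 5/6 ok
(3,1)O 2/4 ok
(3,2)X 2/5 ok
(3,3)X 4/5 ok
(3,4)X 2/2 ok
(4,1)O 3/4 ok
(4,2)O 4/6 ok
(4,4)X 2/4 ok
(5,2)O 6/6 ok
(5,3)O 6/7 ok
(5,4)O 3/4 ok
(6,1)O 2/2 ok
(6,2)O 4/4 ok
(6,3)O 5/5 ok
(6,4)O 3/3 ok
All meet the threshold, so the configuration is stable.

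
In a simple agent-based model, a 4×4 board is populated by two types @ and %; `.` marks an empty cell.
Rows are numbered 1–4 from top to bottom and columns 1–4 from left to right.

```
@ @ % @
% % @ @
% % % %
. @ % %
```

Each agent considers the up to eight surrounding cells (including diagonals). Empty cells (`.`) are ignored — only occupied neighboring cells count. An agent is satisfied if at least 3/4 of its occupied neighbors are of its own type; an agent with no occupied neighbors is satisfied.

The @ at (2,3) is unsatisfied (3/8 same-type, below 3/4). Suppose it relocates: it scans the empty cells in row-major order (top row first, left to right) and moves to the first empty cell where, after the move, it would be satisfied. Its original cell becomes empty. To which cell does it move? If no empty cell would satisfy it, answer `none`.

Vacating (2,3). Empty cells in order:
  (4,1): 1/3 same-type → still unsatisfied.

none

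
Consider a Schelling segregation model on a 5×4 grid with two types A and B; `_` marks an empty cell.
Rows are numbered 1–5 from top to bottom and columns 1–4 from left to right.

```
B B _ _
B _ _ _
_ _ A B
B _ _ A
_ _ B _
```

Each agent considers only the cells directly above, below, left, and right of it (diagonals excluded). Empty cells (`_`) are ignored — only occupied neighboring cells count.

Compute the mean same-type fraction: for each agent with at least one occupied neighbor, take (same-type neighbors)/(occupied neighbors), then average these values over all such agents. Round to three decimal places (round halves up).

0.500

(1,1)B 2/2
(1,2)B 1/1
(2,1)B 1/1
(3,3)A 0/1
(3,4)B 0/2
(4,1)B — no occupied neighbors
(4,4)A 0/1
(5,3)B — no occupied neighbors
Sum over 6 agents: 2/2 + 1/1 + 1/1 + 0/1 + 0/2 + 0/1 = 3; mean = 3 ÷ 6 = 1/2 = 0.5 → 0.500.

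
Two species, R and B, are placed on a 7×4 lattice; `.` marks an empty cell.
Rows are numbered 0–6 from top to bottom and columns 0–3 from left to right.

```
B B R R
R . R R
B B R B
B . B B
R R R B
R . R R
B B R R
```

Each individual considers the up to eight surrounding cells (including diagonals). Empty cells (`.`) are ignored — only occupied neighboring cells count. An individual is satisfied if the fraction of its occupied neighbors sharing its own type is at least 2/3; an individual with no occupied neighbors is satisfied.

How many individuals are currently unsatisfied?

(0,0)B 1/2 ✗
(0,1)B 1/4 ✗
(0,2)R 3/4 ✓
(0,3)R 3/3 ✓
(1,0)R 0/4 ✗
(1,2)R 4/7 ✗
(1,3)R 4/5 ✓
(2,0)B 2/3 ✓
(2,1)B 3/6 ✗
(2,2)R 2/6 ✗
(2,3)B 2/5 ✗
(3,0)B 2/4 ✗
(3,2)B 4/7 ✗
(3,3)B 3/5 ✗
(4,0)R 2/3 ✓
(4,1)R 4/6 ✓
(4,2)R 3/6 ✗
(4,3)B 2/5 ✗
(5,0)R 2/4 ✗
(5,2)R 5/7 ✓
(5,3)R 4/5 ✓
(6,0)B 1/2 ✗
(6,1)B 1/4 ✗
(6,2)R 3/4 ✓
(6,3)R 3/3 ✓
Unsatisfied: (0,0), (0,1), (1,0), (1,2), (2,1), (2,2), (2,3), (3,0), (3,2), (3,3), (4,2), (4,3), (5,0), (6,0), (6,1) — 15 in total.

15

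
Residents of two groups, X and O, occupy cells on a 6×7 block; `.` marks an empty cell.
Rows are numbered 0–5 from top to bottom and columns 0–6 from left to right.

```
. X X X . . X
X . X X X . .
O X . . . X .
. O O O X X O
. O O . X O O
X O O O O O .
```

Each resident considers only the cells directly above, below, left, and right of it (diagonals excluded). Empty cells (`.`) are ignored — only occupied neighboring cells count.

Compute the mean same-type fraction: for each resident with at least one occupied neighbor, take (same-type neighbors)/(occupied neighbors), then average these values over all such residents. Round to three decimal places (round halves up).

0.704

Row 0: (0,1)X 1/1 · (0,2)X 3/3 · (0,3)X 2/2 · (0,6)X — no occupied neighbors
Row 1: (1,0)X 0/1 · (1,2)X 2/2 · (1,3)X 3/3 · (1,4)X 1/1
Row 2: (2,0)O 0/2 · (2,1)X 0/2 · (2,5)X 1/1
Row 3: (3,1)O 2/3 · (3,2)O 3/3 · (3,3)O 1/2 · (3,4)X 2/3 · (3,5)X 2/4 · (3,6)O 1/2
Row 4: (4,1)O 3/3 · (4,2)O 3/3 · (4,4)X 1/3 · (4,5)O 2/4 · (4,6)O 2/2
Row 5: (5,0)X 0/1 · (5,1)O 2/3 · (5,2)O 3/3 · (5,3)O 2/2 · (5,4)O 2/3 · (5,5)O 2/2
Sum over 27 residents: 1/1 + 3/3 + 2/2 + 0/1 + 2/2 + 3/3 + 1/1 + 0/2 + 0/2 + 1/1 + 2/3 + 3/3 + 1/2 + 2/3 + 2/4 + 1/2 + 3/3 + 3/3 + 1/3 + 2/4 + 2/2 + 0/1 + 2/3 + 3/3 + 2/2 + 2/3 + 2/2 = 19; mean = 19 ÷ 27 = 19/27 = 0.703703… → 0.704.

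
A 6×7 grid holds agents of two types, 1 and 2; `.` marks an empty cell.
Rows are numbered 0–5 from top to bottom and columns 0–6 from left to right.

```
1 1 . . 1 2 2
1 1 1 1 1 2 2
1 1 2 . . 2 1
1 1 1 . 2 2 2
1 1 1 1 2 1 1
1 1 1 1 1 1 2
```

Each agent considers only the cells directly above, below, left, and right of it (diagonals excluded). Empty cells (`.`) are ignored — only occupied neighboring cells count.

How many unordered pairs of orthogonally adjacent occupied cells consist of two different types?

Scan each occupied cell's neighbors to the right and below so each pair is counted once.
From row 0: 1 unlike of 8 pairs (running 1/8).
From row 1: 3 unlike of 11 pairs (running 4/19).
From row 2: 4 unlike of 8 pairs (running 8/27).
From row 3: 2 unlike of 10 pairs (running 10/37).
From row 4: 4 unlike of 13 pairs (running 14/50).
From row 5: 1 unlike of 6 pairs (running 15/56).
Total adjacent occupied pairs: 56; unlike-type pairs: 15.

15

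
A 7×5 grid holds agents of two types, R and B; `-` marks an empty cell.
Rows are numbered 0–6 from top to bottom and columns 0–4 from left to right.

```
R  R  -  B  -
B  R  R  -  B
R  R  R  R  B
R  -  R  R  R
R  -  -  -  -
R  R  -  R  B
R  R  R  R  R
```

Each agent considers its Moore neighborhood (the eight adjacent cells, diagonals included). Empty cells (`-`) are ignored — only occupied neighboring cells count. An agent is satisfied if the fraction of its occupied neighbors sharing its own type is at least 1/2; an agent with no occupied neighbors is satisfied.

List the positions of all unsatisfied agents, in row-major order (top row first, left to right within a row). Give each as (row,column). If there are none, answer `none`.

(1,0), (2,4), (5,4)

(0,0)R 2/3 satisfied
(0,1)R 3/4 satisfied
(0,3)B 1/2 satisfied
(1,0)B 0/5 not
(1,1)R 6/7 satisfied
(1,2)R 5/6 satisfied
(1,4)B 2/3 satisfied
(2,0)R 3/4 satisfied
(2,1)R 6/7 satisfied
(2,2)R 6/6 satisfied
(2,3)R 5/7 satisfied
(2,4)B 1/4 not
(3,0)R 3/3 satisfied
(3,2)R 4/4 satisfied
(3,3)R 4/5 satisfied
(3,4)R 2/3 satisfied
(4,0)R 3/3 satisfied
(5,0)R 4/4 satisfied
(5,1)R 5/5 satisfied
(5,3)R 3/4 satisfied
(5,4)B 0/3 not
(6,0)R 3/3 satisfied
(6,1)R 4/4 satisfied
(6,2)R 4/4 satisfied
(6,3)R 3/4 satisfied
(6,4)R 2/3 satisfied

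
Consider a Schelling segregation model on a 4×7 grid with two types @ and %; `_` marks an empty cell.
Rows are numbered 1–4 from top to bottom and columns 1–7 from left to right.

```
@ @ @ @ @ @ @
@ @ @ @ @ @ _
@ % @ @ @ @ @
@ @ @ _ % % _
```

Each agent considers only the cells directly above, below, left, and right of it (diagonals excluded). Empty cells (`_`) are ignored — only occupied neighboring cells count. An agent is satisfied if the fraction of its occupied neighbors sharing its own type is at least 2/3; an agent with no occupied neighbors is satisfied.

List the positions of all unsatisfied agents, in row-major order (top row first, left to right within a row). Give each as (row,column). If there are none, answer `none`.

Row 1: (1,1)@ 2/2 ✓ · (1,2)@ 3/3 ✓ · (1,3)@ 3/3 ✓ · (1,4)@ 3/3 ✓ · (1,5)@ 3/3 ✓ · (1,6)@ 3/3 ✓ · (1,7)@ 1/1 ✓
Row 2: (2,1)@ 3/3 ✓ · (2,2)@ 3/4 ✓ · (2,3)@ 4/4 ✓ · (2,4)@ 4/4 ✓ · (2,5)@ 4/4 ✓ · (2,6)@ 3/3 ✓
Row 3: (3,1)@ 2/3 ✓ · (3,2)% 0/4 ✗ · (3,3)@ 3/4 ✓ · (3,4)@ 3/3 ✓ · (3,5)@ 3/4 ✓ · (3,6)@ 3/4 ✓ · (3,7)@ 1/1 ✓
Row 4: (4,1)@ 2/2 ✓ · (4,2)@ 2/3 ✓ · (4,3)@ 2/2 ✓ · (4,5)% 1/2 ✗ · (4,6)% 1/2 ✗

(3,2), (4,5), (4,6)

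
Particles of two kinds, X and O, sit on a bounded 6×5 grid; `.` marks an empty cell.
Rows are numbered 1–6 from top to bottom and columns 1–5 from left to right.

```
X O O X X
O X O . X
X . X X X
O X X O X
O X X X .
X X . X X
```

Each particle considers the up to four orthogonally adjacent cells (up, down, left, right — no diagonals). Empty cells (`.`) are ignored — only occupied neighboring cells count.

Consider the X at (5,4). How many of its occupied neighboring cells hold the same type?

Occupied neighbors of (5,4): (4,4)=O, (6,4)=X, (5,3)=X.
Same type (X): 2 of 3.

2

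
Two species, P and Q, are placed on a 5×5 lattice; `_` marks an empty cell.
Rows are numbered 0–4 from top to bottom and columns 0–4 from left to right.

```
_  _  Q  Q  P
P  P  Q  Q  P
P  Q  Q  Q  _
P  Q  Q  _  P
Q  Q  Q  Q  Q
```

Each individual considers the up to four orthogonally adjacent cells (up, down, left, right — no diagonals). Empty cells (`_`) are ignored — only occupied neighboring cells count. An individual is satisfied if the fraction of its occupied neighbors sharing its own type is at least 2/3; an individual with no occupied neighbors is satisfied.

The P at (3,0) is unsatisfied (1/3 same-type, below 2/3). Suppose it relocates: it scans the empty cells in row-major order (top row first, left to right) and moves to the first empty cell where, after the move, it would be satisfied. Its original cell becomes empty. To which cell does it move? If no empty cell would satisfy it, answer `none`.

Vacating (3,0). Empty cells in order:
  (0,0): 1/1 same-type → satisfied — stop here.

(0,0)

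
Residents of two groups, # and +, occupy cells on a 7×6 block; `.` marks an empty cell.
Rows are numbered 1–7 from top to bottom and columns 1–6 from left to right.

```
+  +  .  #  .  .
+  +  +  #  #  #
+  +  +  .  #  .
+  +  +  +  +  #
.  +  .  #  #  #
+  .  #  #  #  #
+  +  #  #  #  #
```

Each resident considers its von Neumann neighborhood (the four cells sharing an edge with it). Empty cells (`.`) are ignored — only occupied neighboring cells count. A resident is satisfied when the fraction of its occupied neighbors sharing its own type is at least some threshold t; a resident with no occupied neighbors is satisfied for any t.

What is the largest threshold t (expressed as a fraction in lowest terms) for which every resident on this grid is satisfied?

(1,1)+ 2/2
(1,2)+ 2/2
(1,4)# 1/1
(2,1)+ 3/3
(2,2)+ 4/4
(2,3)+ 2/3
(2,4)# 2/3
(2,5)# 3/3
(2,6)# 1/1
(3,1)+ 3/3
(3,2)+ 4/4
(3,3)+ 3/3
(3,5)# 1/2
(4,1)+ 2/2
(4,2)+ 4/4
(4,3)+ 3/3
(4,4)+ 2/3
(4,5)+ 1/4
(4,6)# 1/2
(5,2)+ 1/1
(5,4)# 2/3
(5,5)# 3/4
(5,6)# 3/3
(6,1)+ 1/1
(6,3)# 2/2
(6,4)# 4/4
(6,5)# 4/4
(6,6)# 3/3
(7,1)+ 2/2
(7,2)+ 1/2
(7,3)# 2/3
(7,4)# 3/3
(7,5)# 3/3
(7,6)# 2/2
The smallest same-type fraction is 1/4 at (4,5), which reduces to 1/4. Any threshold above that leaves this resident unsatisfied.

1/4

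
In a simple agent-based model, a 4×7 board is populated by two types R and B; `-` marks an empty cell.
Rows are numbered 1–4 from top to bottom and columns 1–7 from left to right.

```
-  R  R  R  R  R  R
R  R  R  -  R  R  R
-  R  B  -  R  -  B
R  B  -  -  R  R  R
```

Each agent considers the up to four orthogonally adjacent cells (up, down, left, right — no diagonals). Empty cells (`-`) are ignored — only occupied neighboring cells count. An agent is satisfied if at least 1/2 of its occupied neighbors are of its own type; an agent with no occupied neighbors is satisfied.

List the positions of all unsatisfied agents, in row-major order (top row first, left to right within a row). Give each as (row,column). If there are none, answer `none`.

(3,2), (3,3), (3,7), (4,1), (4,2)

Row 1: (1,2)R 2/2 ✓ · (1,3)R 3/3 ✓ · (1,4)R 2/2 ✓ · (1,5)R 3/3 ✓ · (1,6)R 3/3 ✓ · (1,7)R 2/2 ✓
Row 2: (2,1)R 1/1 ✓ · (2,2)R 4/4 ✓ · (2,3)R 2/3 ✓ · (2,5)R 3/3 ✓ · (2,6)R 3/3 ✓ · (2,7)R 2/3 ✓
Row 3: (3,2)R 1/3 ✗ · (3,3)B 0/2 ✗ · (3,5)R 2/2 ✓ · (3,7)B 0/2 ✗
Row 4: (4,1)R 0/1 ✗ · (4,2)B 0/2 ✗ · (4,5)R 2/2 ✓ · (4,6)R 2/2 ✓ · (4,7)R 1/2 ✓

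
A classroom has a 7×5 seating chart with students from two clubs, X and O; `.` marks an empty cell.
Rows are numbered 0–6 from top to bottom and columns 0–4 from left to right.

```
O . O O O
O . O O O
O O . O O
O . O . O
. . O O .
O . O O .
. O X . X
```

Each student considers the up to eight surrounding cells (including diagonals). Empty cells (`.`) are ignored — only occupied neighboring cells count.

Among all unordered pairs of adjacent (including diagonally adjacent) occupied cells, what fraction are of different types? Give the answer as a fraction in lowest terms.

4/43

Scan each occupied cell's neighbors to the right and below (and the two forward diagonals) so each pair is counted once.
Row 0: O(0,0)–O(1,0)= O(0,2)–O(0,3)= O(0,2)–O(1,2)= O(0,2)–O(1,3)= O(0,3)–O(0,4)= O(0,3)–O(1,3)= O(0,3)–O(1,4)= O(0,3)–O(1,2)= O(0,4)–O(1,4)= O(0,4)–O(1,3)=  → 0/10 unlike.
Row 1: O(1,0)–O(2,0)= O(1,0)–O(2,1)= O(1,2)–O(1,3)= O(1,2)–O(2,3)= O(1,2)–O(2,1)= O(1,3)–O(1,4)= O(1,3)–O(2,3)= O(1,3)–O(2,4)= O(1,4)–O(2,4)= O(1,4)–O(2,3)=  → 0/10 unlike.
Row 2: O(2,0)–O(2,1)= O(2,0)–O(3,0)= O(2,1)–O(3,2)= O(2,1)–O(3,0)= O(2,3)–O(2,4)= O(2,3)–O(3,4)= O(2,3)–O(3,2)= O(2,4)–O(3,4)=  → 0/8 unlike.
Row 3: O(3,2)–O(4,2)= O(3,2)–O(4,3)= O(3,4)–O(4,3)=  → 0/3 unlike.
Row 4: O(4,2)–O(4,3)= O(4,2)–O(5,2)= O(4,2)–O(5,3)= O(4,3)–O(5,3)= O(4,3)–O(5,2)=  → 0/5 unlike.
Row 5: O(5,0)–O(6,1)= O(5,2)–O(5,3)= O(5,2)–X(6,2)≠ O(5,2)–O(6,1)= O(5,3)–X(6,4)≠ O(5,3)–X(6,2)≠  → 3/6 unlike.
Row 6: O(6,1)–X(6,2)≠  → 1/1 unlike.
Total adjacent occupied pairs: 43; unlike-type pairs: 4.
4/43 is already in lowest terms.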